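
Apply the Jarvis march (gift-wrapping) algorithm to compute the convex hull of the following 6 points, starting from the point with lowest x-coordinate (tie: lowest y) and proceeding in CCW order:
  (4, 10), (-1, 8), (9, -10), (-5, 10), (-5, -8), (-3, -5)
Hull (CCW) = [(-5, -8), (9, -10), (4, 10), (-5, 10)]

Jarvis march: at each step, from the current hull vertex p, select the next vertex q as the point such that every other point lies strictly to the left of (or on) the directed line p → q. (Equivalently: for every other point r, the cross product (q − p) × (r − p) ≥ 0.)
Starting point (lowest x, tie lowest y): (-5, -8). Wrap until returning to start. Resulting hull: (-5, -8), (9, -10), (4, 10), (-5, 10).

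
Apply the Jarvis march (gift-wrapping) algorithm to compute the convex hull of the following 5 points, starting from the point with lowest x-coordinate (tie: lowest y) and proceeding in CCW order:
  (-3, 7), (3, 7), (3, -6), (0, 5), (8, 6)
Hull (CCW) = [(-3, 7), (3, -6), (8, 6), (3, 7)]

Jarvis march: at each step, from the current hull vertex p, select the next vertex q as the point such that every other point lies strictly to the left of (or on) the directed line p → q. (Equivalently: for every other point r, the cross product (q − p) × (r − p) ≥ 0.)
Starting point (lowest x, tie lowest y): (-3, 7). Wrap until returning to start. Resulting hull: (-3, 7), (3, -6), (8, 6), (3, 7).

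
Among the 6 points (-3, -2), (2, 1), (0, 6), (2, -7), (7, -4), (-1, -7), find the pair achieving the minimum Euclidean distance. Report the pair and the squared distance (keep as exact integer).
Pair = ((2, -7), (-1, -7)); squared distance = 9

Compute all C(6, 2) = 15 pairwise squared distances (x_i − x_j)² + (y_i − y_j)². The minimum is 9, attained by the pair ((2, -7), (-1, -7)).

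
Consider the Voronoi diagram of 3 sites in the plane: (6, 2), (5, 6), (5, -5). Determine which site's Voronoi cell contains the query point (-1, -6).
Nearest site = (5, -5)

The Voronoi cell of site s contains exactly those query points closer to s than to any other site. Compute squared distances from q = (-1, -6) to each site:
  (5 − -1)² + (-5 − -6)² = 37
  (6 − -1)² + (2 − -6)² = 113
  (5 − -1)² + (6 − -6)² = 180
Minimum is attained by (5, -5), so q lies in its Voronoi cell.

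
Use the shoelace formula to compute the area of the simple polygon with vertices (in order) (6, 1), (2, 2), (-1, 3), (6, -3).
Area = 27/2

Shoelace formula: Area = (1/2) |Σ_i (x_i · y_{i+1} − x_{i+1} · y_i)| (indices mod n). Compute each cross term:
  (6)(2) − (2)(1) = 10
  (2)(3) − (-1)(2) = 8
  (-1)(-3) − (6)(3) = -15
  (6)(1) − (6)(-3) = 24
Sum = 27, so (signed) Area = 27/2 = 27/2, |Area| = 27/2.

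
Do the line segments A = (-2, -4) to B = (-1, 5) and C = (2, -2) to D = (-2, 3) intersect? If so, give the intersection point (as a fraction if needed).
Yes; intersection at (-54/41, 88/41) (t = 28/41 on AB, s = 34/41 on CD)

Parametrize AB as A + t(B − A) = (-2 + 1 t, -4 + 9 t) and CD as C + s(D − C) = (2 + -4 s, -2 + 5 s). Solve the linear system for (t, s). Determinant = -41 ≠ 0, so a unique intersection of the containing lines exists. Solution: t = 28/41, s = 34/41 — both in [0, 1], so the segments cross. Intersection point: (-54/41, 88/41).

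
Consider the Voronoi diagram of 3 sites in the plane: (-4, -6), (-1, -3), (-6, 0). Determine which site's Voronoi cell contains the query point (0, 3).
Nearest site = (-1, -3)

The Voronoi cell of site s contains exactly those query points closer to s than to any other site. Compute squared distances from q = (0, 3) to each site:
  (-1 − 0)² + (-3 − 3)² = 37
  (-6 − 0)² + (0 − 3)² = 45
  (-4 − 0)² + (-6 − 3)² = 97
Minimum is attained by (-1, -3), so q lies in its Voronoi cell.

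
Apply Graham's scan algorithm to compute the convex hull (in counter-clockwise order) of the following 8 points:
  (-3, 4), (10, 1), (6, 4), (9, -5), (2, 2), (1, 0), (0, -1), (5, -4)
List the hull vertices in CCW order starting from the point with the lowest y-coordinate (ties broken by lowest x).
Hull (CCW) = [(9, -5), (10, 1), (6, 4), (-3, 4), (0, -1), (5, -4)]

Graham scan procedure:
  1. Find the pivot p₀ = point with lowest y (tie → lowest x): (9, -5).
  2. Sort the remaining points by polar angle around p₀.
  3. Walk through sorted points, maintaining a stack; pop the top while the last three entries make a non-left turn (cross product ≤ 0).
  4. Final stack is the convex hull in CCW order: (9, -5), (10, 1), (6, 4), (-3, 4), (0, -1), (5, -4).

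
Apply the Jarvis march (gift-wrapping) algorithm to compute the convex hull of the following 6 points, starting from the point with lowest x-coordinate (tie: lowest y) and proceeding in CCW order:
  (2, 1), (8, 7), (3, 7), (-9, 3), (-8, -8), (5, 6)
Hull (CCW) = [(-9, 3), (-8, -8), (2, 1), (8, 7), (3, 7)]

Jarvis march: at each step, from the current hull vertex p, select the next vertex q as the point such that every other point lies strictly to the left of (or on) the directed line p → q. (Equivalently: for every other point r, the cross product (q − p) × (r − p) ≥ 0.)
Starting point (lowest x, tie lowest y): (-9, 3). Wrap until returning to start. Resulting hull: (-9, 3), (-8, -8), (2, 1), (8, 7), (3, 7).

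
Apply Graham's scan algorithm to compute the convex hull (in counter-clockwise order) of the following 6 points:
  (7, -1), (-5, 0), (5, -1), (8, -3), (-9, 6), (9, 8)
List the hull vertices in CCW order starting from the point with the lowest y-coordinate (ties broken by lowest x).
Hull (CCW) = [(8, -3), (9, 8), (-9, 6), (-5, 0)]

Graham scan procedure:
  1. Find the pivot p₀ = point with lowest y (tie → lowest x): (8, -3).
  2. Sort the remaining points by polar angle around p₀.
  3. Walk through sorted points, maintaining a stack; pop the top while the last three entries make a non-left turn (cross product ≤ 0).
  4. Final stack is the convex hull in CCW order: (8, -3), (9, 8), (-9, 6), (-5, 0).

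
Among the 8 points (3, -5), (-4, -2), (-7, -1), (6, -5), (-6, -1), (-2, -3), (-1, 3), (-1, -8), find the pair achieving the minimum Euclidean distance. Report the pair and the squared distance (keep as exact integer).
Pair = ((-7, -1), (-6, -1)); squared distance = 1

Compute all C(8, 2) = 28 pairwise squared distances (x_i − x_j)² + (y_i − y_j)². The minimum is 1, attained by the pair ((-7, -1), (-6, -1)).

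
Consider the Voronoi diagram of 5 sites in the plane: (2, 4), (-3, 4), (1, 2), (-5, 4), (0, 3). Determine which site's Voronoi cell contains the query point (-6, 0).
Nearest site = (-5, 4)

The Voronoi cell of site s contains exactly those query points closer to s than to any other site. Compute squared distances from q = (-6, 0) to each site:
  (-5 − -6)² + (4 − 0)² = 17
  (-3 − -6)² + (4 − 0)² = 25
  (0 − -6)² + (3 − 0)² = 45
  (1 − -6)² + (2 − 0)² = 53
  (2 − -6)² + (4 − 0)² = 80
Minimum is attained by (-5, 4), so q lies in its Voronoi cell.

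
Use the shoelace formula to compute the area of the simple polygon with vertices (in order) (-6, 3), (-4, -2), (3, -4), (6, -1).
Area = 79/2

Shoelace formula: Area = (1/2) |Σ_i (x_i · y_{i+1} − x_{i+1} · y_i)| (indices mod n). Compute each cross term:
  (-6)(-2) − (-4)(3) = 24
  (-4)(-4) − (3)(-2) = 22
  (3)(-1) − (6)(-4) = 21
  (6)(3) − (-6)(-1) = 12
Sum = 79, so (signed) Area = 79/2 = 79/2, |Area| = 79/2.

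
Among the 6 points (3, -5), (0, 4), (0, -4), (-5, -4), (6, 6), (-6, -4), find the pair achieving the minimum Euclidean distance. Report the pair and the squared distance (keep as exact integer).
Pair = ((-5, -4), (-6, -4)); squared distance = 1

Compute all C(6, 2) = 15 pairwise squared distances (x_i − x_j)² + (y_i − y_j)². The minimum is 1, attained by the pair ((-5, -4), (-6, -4)).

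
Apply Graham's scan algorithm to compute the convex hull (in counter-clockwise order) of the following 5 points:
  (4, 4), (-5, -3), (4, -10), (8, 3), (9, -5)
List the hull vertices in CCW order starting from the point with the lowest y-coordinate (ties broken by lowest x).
Hull (CCW) = [(4, -10), (9, -5), (8, 3), (4, 4), (-5, -3)]

Graham scan procedure:
  1. Find the pivot p₀ = point with lowest y (tie → lowest x): (4, -10).
  2. Sort the remaining points by polar angle around p₀.
  3. Walk through sorted points, maintaining a stack; pop the top while the last three entries make a non-left turn (cross product ≤ 0).
  4. Final stack is the convex hull in CCW order: (4, -10), (9, -5), (8, 3), (4, 4), (-5, -3).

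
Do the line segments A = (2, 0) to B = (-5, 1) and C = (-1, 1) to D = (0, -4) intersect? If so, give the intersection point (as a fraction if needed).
Yes; intersection at (-15/17, 7/17) (t = 7/17 on AB, s = 2/17 on CD)

Parametrize AB as A + t(B − A) = (2 + -7 t, 0 + 1 t) and CD as C + s(D − C) = (-1 + 1 s, 1 + -5 s). Solve the linear system for (t, s). Determinant = -34 ≠ 0, so a unique intersection of the containing lines exists. Solution: t = 7/17, s = 2/17 — both in [0, 1], so the segments cross. Intersection point: (-15/17, 7/17).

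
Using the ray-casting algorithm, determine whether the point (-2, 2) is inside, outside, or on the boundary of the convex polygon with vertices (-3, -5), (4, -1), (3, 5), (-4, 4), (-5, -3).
The point (-2, 2) lies strictly inside the polygon

Cast a horizontal ray to the right from the query point and count how many polygon edges it crosses (each edge strictly once or zero times, handled with the usual half-open convention). 
Parity of crossings → odd ⇒ inside.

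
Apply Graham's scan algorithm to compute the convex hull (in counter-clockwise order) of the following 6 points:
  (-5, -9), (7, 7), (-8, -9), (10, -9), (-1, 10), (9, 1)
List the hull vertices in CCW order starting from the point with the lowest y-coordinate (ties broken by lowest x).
Hull (CCW) = [(-8, -9), (10, -9), (9, 1), (7, 7), (-1, 10)]

Graham scan procedure:
  1. Find the pivot p₀ = point with lowest y (tie → lowest x): (-8, -9).
  2. Sort the remaining points by polar angle around p₀.
  3. Walk through sorted points, maintaining a stack; pop the top while the last three entries make a non-left turn (cross product ≤ 0).
  4. Final stack is the convex hull in CCW order: (-8, -9), (10, -9), (9, 1), (7, 7), (-1, 10).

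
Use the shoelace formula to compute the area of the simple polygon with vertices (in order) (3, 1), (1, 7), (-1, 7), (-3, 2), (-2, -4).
Area = 79/2

Shoelace formula: Area = (1/2) |Σ_i (x_i · y_{i+1} − x_{i+1} · y_i)| (indices mod n). Compute each cross term:
  (3)(7) − (1)(1) = 20
  (1)(7) − (-1)(7) = 14
  (-1)(2) − (-3)(7) = 19
  (-3)(-4) − (-2)(2) = 16
  (-2)(1) − (3)(-4) = 10
Sum = 79, so (signed) Area = 79/2 = 79/2, |Area| = 79/2.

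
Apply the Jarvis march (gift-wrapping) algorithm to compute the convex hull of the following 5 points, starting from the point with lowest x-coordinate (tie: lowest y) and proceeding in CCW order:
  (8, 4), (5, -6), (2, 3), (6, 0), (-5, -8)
Hull (CCW) = [(-5, -8), (5, -6), (8, 4), (2, 3)]

Jarvis march: at each step, from the current hull vertex p, select the next vertex q as the point such that every other point lies strictly to the left of (or on) the directed line p → q. (Equivalently: for every other point r, the cross product (q − p) × (r − p) ≥ 0.)
Starting point (lowest x, tie lowest y): (-5, -8). Wrap until returning to start. Resulting hull: (-5, -8), (5, -6), (8, 4), (2, 3).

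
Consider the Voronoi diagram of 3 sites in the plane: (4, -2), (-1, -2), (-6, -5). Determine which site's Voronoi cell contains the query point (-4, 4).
Nearest site = (-1, -2)

The Voronoi cell of site s contains exactly those query points closer to s than to any other site. Compute squared distances from q = (-4, 4) to each site:
  (-1 − -4)² + (-2 − 4)² = 45
  (-6 − -4)² + (-5 − 4)² = 85
  (4 − -4)² + (-2 − 4)² = 100
Minimum is attained by (-1, -2), so q lies in its Voronoi cell.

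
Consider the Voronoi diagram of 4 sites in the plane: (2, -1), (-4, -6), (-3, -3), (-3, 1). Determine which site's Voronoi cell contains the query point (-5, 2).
Nearest site = (-3, 1)

The Voronoi cell of site s contains exactly those query points closer to s than to any other site. Compute squared distances from q = (-5, 2) to each site:
  (-3 − -5)² + (1 − 2)² = 5
  (-3 − -5)² + (-3 − 2)² = 29
  (2 − -5)² + (-1 − 2)² = 58
  (-4 − -5)² + (-6 − 2)² = 65
Minimum is attained by (-3, 1), so q lies in its Voronoi cell.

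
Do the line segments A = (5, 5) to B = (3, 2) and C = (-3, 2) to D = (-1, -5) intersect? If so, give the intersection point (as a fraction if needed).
No (intersection of containing lines falls outside at least one segment)

Parametrize and solve: t = 31/10, s = 9/10. At least one of these is outside [0, 1], so the segments do not intersect.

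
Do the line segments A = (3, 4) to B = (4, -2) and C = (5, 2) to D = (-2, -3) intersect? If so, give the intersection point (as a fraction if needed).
Yes; intersection at (165/47, 44/47) (t = 24/47 on AB, s = 10/47 on CD)

Parametrize AB as A + t(B − A) = (3 + 1 t, 4 + -6 t) and CD as C + s(D − C) = (5 + -7 s, 2 + -5 s). Solve the linear system for (t, s). Determinant = 47 ≠ 0, so a unique intersection of the containing lines exists. Solution: t = 24/47, s = 10/47 — both in [0, 1], so the segments cross. Intersection point: (165/47, 44/47).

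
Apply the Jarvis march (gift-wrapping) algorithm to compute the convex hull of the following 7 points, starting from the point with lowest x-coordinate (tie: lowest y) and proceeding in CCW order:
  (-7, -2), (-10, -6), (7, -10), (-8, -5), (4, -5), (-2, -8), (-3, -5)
Hull (CCW) = [(-10, -6), (-2, -8), (7, -10), (4, -5), (-7, -2)]

Jarvis march: at each step, from the current hull vertex p, select the next vertex q as the point such that every other point lies strictly to the left of (or on) the directed line p → q. (Equivalently: for every other point r, the cross product (q − p) × (r − p) ≥ 0.)
Starting point (lowest x, tie lowest y): (-10, -6). Wrap until returning to start. Resulting hull: (-10, -6), (-2, -8), (7, -10), (4, -5), (-7, -2).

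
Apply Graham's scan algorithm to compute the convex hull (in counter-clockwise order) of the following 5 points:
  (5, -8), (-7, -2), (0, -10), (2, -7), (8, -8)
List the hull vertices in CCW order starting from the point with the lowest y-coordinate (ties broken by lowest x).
Hull (CCW) = [(0, -10), (8, -8), (-7, -2)]

Graham scan procedure:
  1. Find the pivot p₀ = point with lowest y (tie → lowest x): (0, -10).
  2. Sort the remaining points by polar angle around p₀.
  3. Walk through sorted points, maintaining a stack; pop the top while the last three entries make a non-left turn (cross product ≤ 0).
  4. Final stack is the convex hull in CCW order: (0, -10), (8, -8), (-7, -2).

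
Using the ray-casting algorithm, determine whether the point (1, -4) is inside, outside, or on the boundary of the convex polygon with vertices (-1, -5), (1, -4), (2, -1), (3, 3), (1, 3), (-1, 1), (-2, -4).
The point (1, -4) lies on the polygon boundary

Boundary check: the query satisfies the collinearity and bounding-box conditions for some polygon edge, so it lies exactly on the boundary.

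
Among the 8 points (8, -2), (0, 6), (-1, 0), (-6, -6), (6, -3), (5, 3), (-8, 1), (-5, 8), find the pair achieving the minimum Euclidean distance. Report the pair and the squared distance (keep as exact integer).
Pair = ((8, -2), (6, -3)); squared distance = 5

Compute all C(8, 2) = 28 pairwise squared distances (x_i − x_j)² + (y_i − y_j)². The minimum is 5, attained by the pair ((8, -2), (6, -3)).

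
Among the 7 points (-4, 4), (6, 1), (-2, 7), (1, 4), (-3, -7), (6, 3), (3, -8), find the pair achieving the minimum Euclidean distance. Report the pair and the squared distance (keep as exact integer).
Pair = ((6, 1), (6, 3)); squared distance = 4

Compute all C(7, 2) = 21 pairwise squared distances (x_i − x_j)² + (y_i − y_j)². The minimum is 4, attained by the pair ((6, 1), (6, 3)).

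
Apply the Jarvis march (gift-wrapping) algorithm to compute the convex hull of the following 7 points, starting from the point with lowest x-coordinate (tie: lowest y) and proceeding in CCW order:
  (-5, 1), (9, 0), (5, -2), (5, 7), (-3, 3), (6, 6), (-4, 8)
Hull (CCW) = [(-5, 1), (5, -2), (9, 0), (6, 6), (5, 7), (-4, 8)]

Jarvis march: at each step, from the current hull vertex p, select the next vertex q as the point such that every other point lies strictly to the left of (or on) the directed line p → q. (Equivalently: for every other point r, the cross product (q − p) × (r − p) ≥ 0.)
Starting point (lowest x, tie lowest y): (-5, 1). Wrap until returning to start. Resulting hull: (-5, 1), (5, -2), (9, 0), (6, 6), (5, 7), (-4, 8).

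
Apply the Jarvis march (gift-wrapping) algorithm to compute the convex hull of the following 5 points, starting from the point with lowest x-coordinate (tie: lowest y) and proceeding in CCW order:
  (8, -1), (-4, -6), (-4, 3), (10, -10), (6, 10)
Hull (CCW) = [(-4, -6), (10, -10), (6, 10), (-4, 3)]

Jarvis march: at each step, from the current hull vertex p, select the next vertex q as the point such that every other point lies strictly to the left of (or on) the directed line p → q. (Equivalently: for every other point r, the cross product (q − p) × (r − p) ≥ 0.)
Starting point (lowest x, tie lowest y): (-4, -6). Wrap until returning to start. Resulting hull: (-4, -6), (10, -10), (6, 10), (-4, 3).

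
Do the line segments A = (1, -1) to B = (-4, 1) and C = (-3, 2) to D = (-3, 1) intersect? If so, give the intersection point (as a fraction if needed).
No (intersection of containing lines falls outside at least one segment)

Parametrize and solve: t = 4/5, s = 7/5. At least one of these is outside [0, 1], so the segments do not intersect.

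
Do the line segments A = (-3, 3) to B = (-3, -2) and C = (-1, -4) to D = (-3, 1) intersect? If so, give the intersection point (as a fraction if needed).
Yes; intersection at (-3, 1) (t = 2/5 on AB, s = 1 on CD)

Parametrize AB as A + t(B − A) = (-3 + 0 t, 3 + -5 t) and CD as C + s(D − C) = (-1 + -2 s, -4 + 5 s). Solve the linear system for (t, s). Determinant = 10 ≠ 0, so a unique intersection of the containing lines exists. Solution: t = 2/5, s = 1 — both in [0, 1], so the segments cross. Intersection point: (-3, 1).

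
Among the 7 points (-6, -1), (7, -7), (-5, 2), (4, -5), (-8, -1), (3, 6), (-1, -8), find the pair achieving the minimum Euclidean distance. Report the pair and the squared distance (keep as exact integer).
Pair = ((-6, -1), (-8, -1)); squared distance = 4

Compute all C(7, 2) = 21 pairwise squared distances (x_i − x_j)² + (y_i − y_j)². The minimum is 4, attained by the pair ((-6, -1), (-8, -1)).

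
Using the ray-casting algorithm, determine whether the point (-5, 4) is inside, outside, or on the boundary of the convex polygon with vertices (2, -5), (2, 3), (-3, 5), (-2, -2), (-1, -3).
The point (-5, 4) lies strictly outside the polygon

Cast a horizontal ray to the right from the query point and count how many polygon edges it crosses (each edge strictly once or zero times, handled with the usual half-open convention). 
Parity of crossings → even ⇒ outside.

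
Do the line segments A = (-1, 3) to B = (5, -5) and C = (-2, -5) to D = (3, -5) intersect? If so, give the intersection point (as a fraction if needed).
No (intersection of containing lines falls outside at least one segment)

Parametrize and solve: t = 1, s = 7/5. At least one of these is outside [0, 1], so the segments do not intersect.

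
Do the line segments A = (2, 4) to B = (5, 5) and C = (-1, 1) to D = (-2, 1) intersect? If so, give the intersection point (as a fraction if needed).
No (intersection of containing lines falls outside at least one segment)

Parametrize and solve: t = -3, s = 6. At least one of these is outside [0, 1], so the segments do not intersect.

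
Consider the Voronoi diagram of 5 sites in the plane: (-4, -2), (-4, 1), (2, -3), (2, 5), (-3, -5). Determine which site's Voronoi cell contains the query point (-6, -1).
Nearest site = (-4, -2)

The Voronoi cell of site s contains exactly those query points closer to s than to any other site. Compute squared distances from q = (-6, -1) to each site:
  (-4 − -6)² + (-2 − -1)² = 5
  (-4 − -6)² + (1 − -1)² = 8
  (-3 − -6)² + (-5 − -1)² = 25
  (2 − -6)² + (-3 − -1)² = 68
  (2 − -6)² + (5 − -1)² = 100
Minimum is attained by (-4, -2), so q lies in its Voronoi cell.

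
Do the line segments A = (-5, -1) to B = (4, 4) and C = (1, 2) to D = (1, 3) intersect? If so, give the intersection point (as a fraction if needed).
Yes; intersection at (1, 7/3) (t = 2/3 on AB, s = 1/3 on CD)

Parametrize AB as A + t(B − A) = (-5 + 9 t, -1 + 5 t) and CD as C + s(D − C) = (1 + 0 s, 2 + 1 s). Solve the linear system for (t, s). Determinant = -9 ≠ 0, so a unique intersection of the containing lines exists. Solution: t = 2/3, s = 1/3 — both in [0, 1], so the segments cross. Intersection point: (1, 7/3).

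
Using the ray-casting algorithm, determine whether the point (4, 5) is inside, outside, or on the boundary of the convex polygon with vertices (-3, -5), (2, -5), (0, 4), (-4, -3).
The point (4, 5) lies strictly outside the polygon

Cast a horizontal ray to the right from the query point and count how many polygon edges it crosses (each edge strictly once or zero times, handled with the usual half-open convention). 
Parity of crossings → even ⇒ outside.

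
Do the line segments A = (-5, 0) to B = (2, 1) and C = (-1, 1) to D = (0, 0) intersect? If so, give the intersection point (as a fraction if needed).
Yes; intersection at (-5/8, 5/8) (t = 5/8 on AB, s = 3/8 on CD)

Parametrize AB as A + t(B − A) = (-5 + 7 t, 0 + 1 t) and CD as C + s(D − C) = (-1 + 1 s, 1 + -1 s). Solve the linear system for (t, s). Determinant = 8 ≠ 0, so a unique intersection of the containing lines exists. Solution: t = 5/8, s = 3/8 — both in [0, 1], so the segments cross. Intersection point: (-5/8, 5/8).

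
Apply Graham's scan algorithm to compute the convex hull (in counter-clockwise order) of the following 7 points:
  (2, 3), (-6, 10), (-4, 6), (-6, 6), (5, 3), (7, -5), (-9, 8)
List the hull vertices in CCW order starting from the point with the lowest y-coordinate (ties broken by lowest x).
Hull (CCW) = [(7, -5), (5, 3), (-6, 10), (-9, 8)]

Graham scan procedure:
  1. Find the pivot p₀ = point with lowest y (tie → lowest x): (7, -5).
  2. Sort the remaining points by polar angle around p₀.
  3. Walk through sorted points, maintaining a stack; pop the top while the last three entries make a non-left turn (cross product ≤ 0).
  4. Final stack is the convex hull in CCW order: (7, -5), (5, 3), (-6, 10), (-9, 8).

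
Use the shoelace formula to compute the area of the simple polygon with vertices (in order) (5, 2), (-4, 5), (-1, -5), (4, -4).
Area = 55

Shoelace formula: Area = (1/2) |Σ_i (x_i · y_{i+1} − x_{i+1} · y_i)| (indices mod n). Compute each cross term:
  (5)(5) − (-4)(2) = 33
  (-4)(-5) − (-1)(5) = 25
  (-1)(-4) − (4)(-5) = 24
  (4)(2) − (5)(-4) = 28
Sum = 110, so (signed) Area = 110/2 = 55, |Area| = 55.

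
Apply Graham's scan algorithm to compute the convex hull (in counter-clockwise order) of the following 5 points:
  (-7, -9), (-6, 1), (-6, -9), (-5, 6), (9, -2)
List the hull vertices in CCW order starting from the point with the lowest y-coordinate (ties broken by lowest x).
Hull (CCW) = [(-7, -9), (-6, -9), (9, -2), (-5, 6), (-6, 1)]

Graham scan procedure:
  1. Find the pivot p₀ = point with lowest y (tie → lowest x): (-7, -9).
  2. Sort the remaining points by polar angle around p₀.
  3. Walk through sorted points, maintaining a stack; pop the top while the last three entries make a non-left turn (cross product ≤ 0).
  4. Final stack is the convex hull in CCW order: (-7, -9), (-6, -9), (9, -2), (-5, 6), (-6, 1).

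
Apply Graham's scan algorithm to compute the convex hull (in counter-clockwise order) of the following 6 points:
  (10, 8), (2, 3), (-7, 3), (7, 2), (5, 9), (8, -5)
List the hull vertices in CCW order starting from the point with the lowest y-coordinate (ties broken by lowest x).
Hull (CCW) = [(8, -5), (10, 8), (5, 9), (-7, 3)]

Graham scan procedure:
  1. Find the pivot p₀ = point with lowest y (tie → lowest x): (8, -5).
  2. Sort the remaining points by polar angle around p₀.
  3. Walk through sorted points, maintaining a stack; pop the top while the last three entries make a non-left turn (cross product ≤ 0).
  4. Final stack is the convex hull in CCW order: (8, -5), (10, 8), (5, 9), (-7, 3).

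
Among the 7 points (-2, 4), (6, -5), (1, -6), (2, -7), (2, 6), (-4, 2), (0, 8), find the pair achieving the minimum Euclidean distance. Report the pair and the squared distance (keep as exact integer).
Pair = ((1, -6), (2, -7)); squared distance = 2

Compute all C(7, 2) = 21 pairwise squared distances (x_i − x_j)² + (y_i − y_j)². The minimum is 2, attained by the pair ((1, -6), (2, -7)).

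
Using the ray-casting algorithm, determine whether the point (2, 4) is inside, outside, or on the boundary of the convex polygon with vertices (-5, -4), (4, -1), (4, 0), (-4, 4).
The point (2, 4) lies strictly outside the polygon

Cast a horizontal ray to the right from the query point and count how many polygon edges it crosses (each edge strictly once or zero times, handled with the usual half-open convention). 
Parity of crossings → even ⇒ outside.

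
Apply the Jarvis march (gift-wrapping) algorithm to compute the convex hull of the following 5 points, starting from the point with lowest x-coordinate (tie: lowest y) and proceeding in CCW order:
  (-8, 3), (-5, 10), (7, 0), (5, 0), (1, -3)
Hull (CCW) = [(-8, 3), (1, -3), (7, 0), (-5, 10)]

Jarvis march: at each step, from the current hull vertex p, select the next vertex q as the point such that every other point lies strictly to the left of (or on) the directed line p → q. (Equivalently: for every other point r, the cross product (q − p) × (r − p) ≥ 0.)
Starting point (lowest x, tie lowest y): (-8, 3). Wrap until returning to start. Resulting hull: (-8, 3), (1, -3), (7, 0), (-5, 10).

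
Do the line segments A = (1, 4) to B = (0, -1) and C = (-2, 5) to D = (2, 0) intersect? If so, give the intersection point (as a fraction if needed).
Yes; intersection at (14/25, 9/5) (t = 11/25 on AB, s = 16/25 on CD)

Parametrize AB as A + t(B − A) = (1 + -1 t, 4 + -5 t) and CD as C + s(D − C) = (-2 + 4 s, 5 + -5 s). Solve the linear system for (t, s). Determinant = -25 ≠ 0, so a unique intersection of the containing lines exists. Solution: t = 11/25, s = 16/25 — both in [0, 1], so the segments cross. Intersection point: (14/25, 9/5).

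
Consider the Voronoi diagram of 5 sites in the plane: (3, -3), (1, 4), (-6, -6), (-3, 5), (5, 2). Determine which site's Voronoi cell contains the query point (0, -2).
Nearest site = (3, -3)

The Voronoi cell of site s contains exactly those query points closer to s than to any other site. Compute squared distances from q = (0, -2) to each site:
  (3 − 0)² + (-3 − -2)² = 10
  (1 − 0)² + (4 − -2)² = 37
  (5 − 0)² + (2 − -2)² = 41
  (-6 − 0)² + (-6 − -2)² = 52
  (-3 − 0)² + (5 − -2)² = 58
Minimum is attained by (3, -3), so q lies in its Voronoi cell.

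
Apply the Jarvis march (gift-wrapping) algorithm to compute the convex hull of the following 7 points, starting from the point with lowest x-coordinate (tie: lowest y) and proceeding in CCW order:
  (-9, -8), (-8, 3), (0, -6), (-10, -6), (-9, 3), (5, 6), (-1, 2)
Hull (CCW) = [(-10, -6), (-9, -8), (0, -6), (5, 6), (-9, 3)]

Jarvis march: at each step, from the current hull vertex p, select the next vertex q as the point such that every other point lies strictly to the left of (or on) the directed line p → q. (Equivalently: for every other point r, the cross product (q − p) × (r − p) ≥ 0.)
Starting point (lowest x, tie lowest y): (-10, -6). Wrap until returning to start. Resulting hull: (-10, -6), (-9, -8), (0, -6), (5, 6), (-9, 3).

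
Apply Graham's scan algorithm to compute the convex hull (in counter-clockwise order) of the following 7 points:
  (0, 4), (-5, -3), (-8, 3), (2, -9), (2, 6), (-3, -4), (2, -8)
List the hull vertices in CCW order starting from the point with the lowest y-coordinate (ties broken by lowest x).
Hull (CCW) = [(2, -9), (2, 6), (-8, 3), (-5, -3)]

Graham scan procedure:
  1. Find the pivot p₀ = point with lowest y (tie → lowest x): (2, -9).
  2. Sort the remaining points by polar angle around p₀.
  3. Walk through sorted points, maintaining a stack; pop the top while the last three entries make a non-left turn (cross product ≤ 0).
  4. Final stack is the convex hull in CCW order: (2, -9), (2, 6), (-8, 3), (-5, -3).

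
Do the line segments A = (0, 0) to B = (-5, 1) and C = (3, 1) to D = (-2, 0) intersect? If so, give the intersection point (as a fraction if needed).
Yes; intersection at (-1, 1/5) (t = 1/5 on AB, s = 4/5 on CD)

Parametrize AB as A + t(B − A) = (0 + -5 t, 0 + 1 t) and CD as C + s(D − C) = (3 + -5 s, 1 + -1 s). Solve the linear system for (t, s). Determinant = -10 ≠ 0, so a unique intersection of the containing lines exists. Solution: t = 1/5, s = 4/5 — both in [0, 1], so the segments cross. Intersection point: (-1, 1/5).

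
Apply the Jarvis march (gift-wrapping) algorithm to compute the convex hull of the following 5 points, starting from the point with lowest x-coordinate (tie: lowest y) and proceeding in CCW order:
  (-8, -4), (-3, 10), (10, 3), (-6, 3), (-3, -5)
Hull (CCW) = [(-8, -4), (-3, -5), (10, 3), (-3, 10), (-6, 3)]

Jarvis march: at each step, from the current hull vertex p, select the next vertex q as the point such that every other point lies strictly to the left of (or on) the directed line p → q. (Equivalently: for every other point r, the cross product (q − p) × (r − p) ≥ 0.)
Starting point (lowest x, tie lowest y): (-8, -4). Wrap until returning to start. Resulting hull: (-8, -4), (-3, -5), (10, 3), (-3, 10), (-6, 3).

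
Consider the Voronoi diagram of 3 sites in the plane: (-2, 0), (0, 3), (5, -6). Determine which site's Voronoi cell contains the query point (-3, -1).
Nearest site = (-2, 0)

The Voronoi cell of site s contains exactly those query points closer to s than to any other site. Compute squared distances from q = (-3, -1) to each site:
  (-2 − -3)² + (0 − -1)² = 2
  (0 − -3)² + (3 − -1)² = 25
  (5 − -3)² + (-6 − -1)² = 89
Minimum is attained by (-2, 0), so q lies in its Voronoi cell.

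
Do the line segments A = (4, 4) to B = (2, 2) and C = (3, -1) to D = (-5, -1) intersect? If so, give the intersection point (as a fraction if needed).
No (intersection of containing lines falls outside at least one segment)

Parametrize and solve: t = 5/2, s = 1/2. At least one of these is outside [0, 1], so the segments do not intersect.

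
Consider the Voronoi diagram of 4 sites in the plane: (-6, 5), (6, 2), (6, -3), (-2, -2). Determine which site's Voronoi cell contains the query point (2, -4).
Nearest site = (6, -3)

The Voronoi cell of site s contains exactly those query points closer to s than to any other site. Compute squared distances from q = (2, -4) to each site:
  (6 − 2)² + (-3 − -4)² = 17
  (-2 − 2)² + (-2 − -4)² = 20
  (6 − 2)² + (2 − -4)² = 52
  (-6 − 2)² + (5 − -4)² = 145
Minimum is attained by (6, -3), so q lies in its Voronoi cell.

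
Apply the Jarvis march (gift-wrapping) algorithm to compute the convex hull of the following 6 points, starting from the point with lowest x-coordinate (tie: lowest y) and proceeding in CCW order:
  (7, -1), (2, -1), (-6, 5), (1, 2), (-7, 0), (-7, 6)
Hull (CCW) = [(-7, 0), (2, -1), (7, -1), (-7, 6)]

Jarvis march: at each step, from the current hull vertex p, select the next vertex q as the point such that every other point lies strictly to the left of (or on) the directed line p → q. (Equivalently: for every other point r, the cross product (q − p) × (r − p) ≥ 0.)
Starting point (lowest x, tie lowest y): (-7, 0). Wrap until returning to start. Resulting hull: (-7, 0), (2, -1), (7, -1), (-7, 6).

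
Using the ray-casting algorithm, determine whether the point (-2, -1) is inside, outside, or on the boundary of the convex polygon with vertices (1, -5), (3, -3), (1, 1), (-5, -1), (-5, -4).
The point (-2, -1) lies strictly inside the polygon

Cast a horizontal ray to the right from the query point and count how many polygon edges it crosses (each edge strictly once or zero times, handled with the usual half-open convention). 
Parity of crossings → odd ⇒ inside.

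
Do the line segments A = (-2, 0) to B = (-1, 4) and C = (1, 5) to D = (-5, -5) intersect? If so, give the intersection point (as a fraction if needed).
Yes; intersection at (-2, 0) (t = 0 on AB, s = 1/2 on CD)

Parametrize AB as A + t(B − A) = (-2 + 1 t, 0 + 4 t) and CD as C + s(D − C) = (1 + -6 s, 5 + -10 s). Solve the linear system for (t, s). Determinant = -14 ≠ 0, so a unique intersection of the containing lines exists. Solution: t = 0, s = 1/2 — both in [0, 1], so the segments cross. Intersection point: (-2, 0).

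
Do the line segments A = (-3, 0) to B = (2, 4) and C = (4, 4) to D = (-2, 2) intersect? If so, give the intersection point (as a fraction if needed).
Yes; intersection at (4/7, 20/7) (t = 5/7 on AB, s = 4/7 on CD)

Parametrize AB as A + t(B − A) = (-3 + 5 t, 0 + 4 t) and CD as C + s(D − C) = (4 + -6 s, 4 + -2 s). Solve the linear system for (t, s). Determinant = -14 ≠ 0, so a unique intersection of the containing lines exists. Solution: t = 5/7, s = 4/7 — both in [0, 1], so the segments cross. Intersection point: (4/7, 20/7).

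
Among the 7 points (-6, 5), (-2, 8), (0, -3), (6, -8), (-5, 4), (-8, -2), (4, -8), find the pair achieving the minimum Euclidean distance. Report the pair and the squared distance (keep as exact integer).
Pair = ((-6, 5), (-5, 4)); squared distance = 2

Compute all C(7, 2) = 21 pairwise squared distances (x_i − x_j)² + (y_i − y_j)². The minimum is 2, attained by the pair ((-6, 5), (-5, 4)).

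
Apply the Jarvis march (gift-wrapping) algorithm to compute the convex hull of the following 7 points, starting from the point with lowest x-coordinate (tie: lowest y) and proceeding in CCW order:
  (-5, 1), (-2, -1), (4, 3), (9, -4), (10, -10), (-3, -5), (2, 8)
Hull (CCW) = [(-5, 1), (-3, -5), (10, -10), (9, -4), (2, 8)]

Jarvis march: at each step, from the current hull vertex p, select the next vertex q as the point such that every other point lies strictly to the left of (or on) the directed line p → q. (Equivalently: for every other point r, the cross product (q − p) × (r − p) ≥ 0.)
Starting point (lowest x, tie lowest y): (-5, 1). Wrap until returning to start. Resulting hull: (-5, 1), (-3, -5), (10, -10), (9, -4), (2, 8).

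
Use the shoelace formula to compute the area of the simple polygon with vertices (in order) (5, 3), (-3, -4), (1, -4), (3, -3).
Area = 19

Shoelace formula: Area = (1/2) |Σ_i (x_i · y_{i+1} − x_{i+1} · y_i)| (indices mod n). Compute each cross term:
  (5)(-4) − (-3)(3) = -11
  (-3)(-4) − (1)(-4) = 16
  (1)(-3) − (3)(-4) = 9
  (3)(3) − (5)(-3) = 24
Sum = 38, so (signed) Area = 38/2 = 19, |Area| = 19.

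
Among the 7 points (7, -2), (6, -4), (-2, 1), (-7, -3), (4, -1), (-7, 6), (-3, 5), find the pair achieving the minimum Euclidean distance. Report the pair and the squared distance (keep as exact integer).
Pair = ((7, -2), (6, -4)); squared distance = 5

Compute all C(7, 2) = 21 pairwise squared distances (x_i − x_j)² + (y_i − y_j)². The minimum is 5, attained by the pair ((7, -2), (6, -4)).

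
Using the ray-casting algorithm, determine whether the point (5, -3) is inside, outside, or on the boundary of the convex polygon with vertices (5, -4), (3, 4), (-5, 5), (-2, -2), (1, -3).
The point (5, -3) lies strictly outside the polygon

Cast a horizontal ray to the right from the query point and count how many polygon edges it crosses (each edge strictly once or zero times, handled with the usual half-open convention). 
Parity of crossings → even ⇒ outside.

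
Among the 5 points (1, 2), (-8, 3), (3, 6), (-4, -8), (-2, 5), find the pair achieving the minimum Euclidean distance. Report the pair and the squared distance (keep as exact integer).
Pair = ((1, 2), (-2, 5)); squared distance = 18

Compute all C(5, 2) = 10 pairwise squared distances (x_i − x_j)² + (y_i − y_j)². The minimum is 18, attained by the pair ((1, 2), (-2, 5)).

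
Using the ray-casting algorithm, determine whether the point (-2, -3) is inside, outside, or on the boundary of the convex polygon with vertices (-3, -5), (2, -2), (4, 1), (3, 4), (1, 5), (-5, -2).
The point (-2, -3) lies strictly inside the polygon

Cast a horizontal ray to the right from the query point and count how many polygon edges it crosses (each edge strictly once or zero times, handled with the usual half-open convention). 
Parity of crossings → odd ⇒ inside.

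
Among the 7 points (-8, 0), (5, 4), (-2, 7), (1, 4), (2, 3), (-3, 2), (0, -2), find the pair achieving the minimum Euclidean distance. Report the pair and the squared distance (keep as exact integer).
Pair = ((1, 4), (2, 3)); squared distance = 2

Compute all C(7, 2) = 21 pairwise squared distances (x_i − x_j)² + (y_i − y_j)². The minimum is 2, attained by the pair ((1, 4), (2, 3)).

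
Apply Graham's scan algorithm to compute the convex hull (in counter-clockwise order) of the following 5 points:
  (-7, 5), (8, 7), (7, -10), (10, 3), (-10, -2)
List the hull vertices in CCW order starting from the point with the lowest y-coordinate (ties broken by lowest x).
Hull (CCW) = [(7, -10), (10, 3), (8, 7), (-7, 5), (-10, -2)]

Graham scan procedure:
  1. Find the pivot p₀ = point with lowest y (tie → lowest x): (7, -10).
  2. Sort the remaining points by polar angle around p₀.
  3. Walk through sorted points, maintaining a stack; pop the top while the last three entries make a non-left turn (cross product ≤ 0).
  4. Final stack is the convex hull in CCW order: (7, -10), (10, 3), (8, 7), (-7, 5), (-10, -2).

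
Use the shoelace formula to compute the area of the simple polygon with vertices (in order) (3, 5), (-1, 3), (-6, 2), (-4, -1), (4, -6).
Area = 55

Shoelace formula: Area = (1/2) |Σ_i (x_i · y_{i+1} − x_{i+1} · y_i)| (indices mod n). Compute each cross term:
  (3)(3) − (-1)(5) = 14
  (-1)(2) − (-6)(3) = 16
  (-6)(-1) − (-4)(2) = 14
  (-4)(-6) − (4)(-1) = 28
  (4)(5) − (3)(-6) = 38
Sum = 110, so (signed) Area = 110/2 = 55, |Area| = 55.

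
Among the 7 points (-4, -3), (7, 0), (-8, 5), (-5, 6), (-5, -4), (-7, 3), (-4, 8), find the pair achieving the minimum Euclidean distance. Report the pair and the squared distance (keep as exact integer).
Pair = ((-4, -3), (-5, -4)); squared distance = 2

Compute all C(7, 2) = 21 pairwise squared distances (x_i − x_j)² + (y_i − y_j)². The minimum is 2, attained by the pair ((-4, -3), (-5, -4)).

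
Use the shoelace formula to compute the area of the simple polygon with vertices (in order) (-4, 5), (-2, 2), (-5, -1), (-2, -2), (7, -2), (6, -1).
Area = 71/2

Shoelace formula: Area = (1/2) |Σ_i (x_i · y_{i+1} − x_{i+1} · y_i)| (indices mod n). Compute each cross term:
  (-4)(2) − (-2)(5) = 2
  (-2)(-1) − (-5)(2) = 12
  (-5)(-2) − (-2)(-1) = 8
  (-2)(-2) − (7)(-2) = 18
  (7)(-1) − (6)(-2) = 5
  (6)(5) − (-4)(-1) = 26
Sum = 71, so (signed) Area = 71/2 = 71/2, |Area| = 71/2.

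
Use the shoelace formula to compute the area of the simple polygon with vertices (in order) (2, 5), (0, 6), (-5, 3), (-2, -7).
Area = 87/2

Shoelace formula: Area = (1/2) |Σ_i (x_i · y_{i+1} − x_{i+1} · y_i)| (indices mod n). Compute each cross term:
  (2)(6) − (0)(5) = 12
  (0)(3) − (-5)(6) = 30
  (-5)(-7) − (-2)(3) = 41
  (-2)(5) − (2)(-7) = 4
Sum = 87, so (signed) Area = 87/2 = 87/2, |Area| = 87/2.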